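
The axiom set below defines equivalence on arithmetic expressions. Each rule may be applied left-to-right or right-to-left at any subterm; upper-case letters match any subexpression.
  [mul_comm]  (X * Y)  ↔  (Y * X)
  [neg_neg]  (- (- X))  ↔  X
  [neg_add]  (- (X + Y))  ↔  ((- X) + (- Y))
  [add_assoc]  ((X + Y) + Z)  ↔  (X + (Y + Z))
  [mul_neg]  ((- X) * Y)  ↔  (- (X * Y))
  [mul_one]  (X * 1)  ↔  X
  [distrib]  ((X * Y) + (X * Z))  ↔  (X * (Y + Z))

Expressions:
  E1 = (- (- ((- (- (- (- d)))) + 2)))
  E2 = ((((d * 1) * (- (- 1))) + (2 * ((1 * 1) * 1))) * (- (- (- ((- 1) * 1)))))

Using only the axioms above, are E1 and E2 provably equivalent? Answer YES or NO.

step 1: neg_neg (→) rewrites (- (- d)) into d, now (- (- ((- (- d)) + 2)))
step 2: neg_neg (→) rewrites (- (- ((- (- d)) + 2))) into ((- (- d)) + 2)
step 3: neg_neg (→) rewrites (- (- d)) into d, now (d + 2)
step 4: mul_one (←) rewrites d into (d * 1), now ((d * 1) + 2)
step 5: mul_one (←) rewrites 2 into (2 * 1), now ((d * 1) + (2 * 1))
step 6: neg_neg (←) rewrites 1 into (- (- 1)), now ((d * (- (- 1))) + (2 * 1))
step 7: mul_one (←) rewrites ((d * (- (- 1))) + (2 * 1)) into (((d * (- (- 1))) + (2 * 1)) * 1)
step 8: neg_neg (←) rewrites 1 into (- (- 1)), now (((d * (- (- 1))) + (2 * 1)) * (- (- 1)))
step 9: mul_one (←) rewrites (- 1) into ((- 1) * 1), now (((d * (- (- 1))) + (2 * 1)) * (- ((- 1) * 1)))
step 10: mul_one (←) rewrites d into (d * 1), now ((((d * 1) * (- (- 1))) + (2 * 1)) * (- ((- 1) * 1)))
step 11: mul_one (←) rewrites 1 into (1 * 1), now ((((d * 1) * (- (- 1))) + (2 * (1 * 1))) * (- ((- 1) * 1)))
step 12: mul_one (←) rewrites 1 into (1 * 1), now ((((d * 1) * (- (- 1))) + (2 * ((1 * 1) * 1))) * (- ((- 1) * 1)))
step 13: neg_neg (←) rewrites (- ((- 1) * 1)) into (- (- (- ((- 1) * 1)))), which is E2

YES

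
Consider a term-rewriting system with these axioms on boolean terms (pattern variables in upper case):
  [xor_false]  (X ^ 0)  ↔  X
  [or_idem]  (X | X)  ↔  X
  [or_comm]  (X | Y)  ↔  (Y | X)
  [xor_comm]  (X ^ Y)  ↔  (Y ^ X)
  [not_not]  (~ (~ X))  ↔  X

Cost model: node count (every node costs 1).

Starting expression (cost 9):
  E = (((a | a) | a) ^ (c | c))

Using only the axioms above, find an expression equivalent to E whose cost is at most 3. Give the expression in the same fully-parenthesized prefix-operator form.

(a ^ c)   [cost 3]

(1) (c | c)  =[or_idem →]=  c    ⊢ (((a | a) | a) ^ c)
(2) (a | a)  =[or_idem →]=  a    ⊢ ((a | a) ^ c)
(3) (a | a)  =[or_idem →]=  a    ⊢ cost 3, within 3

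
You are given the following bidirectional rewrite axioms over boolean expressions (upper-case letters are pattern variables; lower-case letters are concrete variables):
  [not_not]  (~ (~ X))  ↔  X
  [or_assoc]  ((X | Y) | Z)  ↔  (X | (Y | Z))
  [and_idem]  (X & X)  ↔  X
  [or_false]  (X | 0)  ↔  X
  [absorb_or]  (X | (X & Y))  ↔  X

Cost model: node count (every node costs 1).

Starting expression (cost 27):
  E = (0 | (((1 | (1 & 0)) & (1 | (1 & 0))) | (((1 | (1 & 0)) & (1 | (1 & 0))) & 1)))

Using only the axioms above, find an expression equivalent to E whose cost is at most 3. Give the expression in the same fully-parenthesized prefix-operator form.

(1) (((1 | (1 & 0)) & (1 | (1 & 0))) | (((1 | (1 & 0)) & (1 | (1 & 0))) & 1))  =[absorb_or →]=  ((1 | (1 & 0)) & (1 | (1 & 0)))    ⊢ (0 | ((1 | (1 & 0)) & (1 | (1 & 0))))
(2) ((1 | (1 & 0)) & (1 | (1 & 0)))  =[and_idem →]=  (1 | (1 & 0))    ⊢ (0 | (1 | (1 & 0)))
(3) (1 | (1 & 0))  =[absorb_or →]=  1    ⊢ cost 3, within 3

(0 | 1)   [cost 3]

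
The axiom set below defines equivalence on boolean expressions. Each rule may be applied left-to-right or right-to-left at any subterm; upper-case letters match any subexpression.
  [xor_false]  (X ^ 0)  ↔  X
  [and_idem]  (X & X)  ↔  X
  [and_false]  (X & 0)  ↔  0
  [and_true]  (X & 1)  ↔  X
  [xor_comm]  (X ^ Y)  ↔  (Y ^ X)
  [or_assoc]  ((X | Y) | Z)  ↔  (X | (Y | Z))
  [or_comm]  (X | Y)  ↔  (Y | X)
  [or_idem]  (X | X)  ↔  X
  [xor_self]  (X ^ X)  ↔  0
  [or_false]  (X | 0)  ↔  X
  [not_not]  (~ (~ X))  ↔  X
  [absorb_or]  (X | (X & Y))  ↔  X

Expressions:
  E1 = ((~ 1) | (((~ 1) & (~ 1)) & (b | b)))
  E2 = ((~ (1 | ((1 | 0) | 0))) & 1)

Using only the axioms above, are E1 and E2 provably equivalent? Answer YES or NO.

(1) ((~ 1) & (~ 1))  =[and_idem →]=  (~ 1)    ⊢ ((~ 1) | ((~ 1) & (b | b)))
(2) (b | b)  =[or_idem →]=  b    ⊢ ((~ 1) | ((~ 1) & b))
(3) ((~ 1) | ((~ 1) & b))  =[absorb_or →]=  (~ 1)
(4) (~ 1)  =[and_true ←]=  ((~ 1) & 1)
(5) 1  =[or_idem ←]=  (1 | 1)    ⊢ ((~ (1 | 1)) & 1)
(6) 1  =[or_false ←]=  (1 | 0)    ⊢ ((~ (1 | (1 | 0))) & 1)
(7) (1 | 0)  =[or_false ←]=  ((1 | 0) | 0)    ⊢ E2

YES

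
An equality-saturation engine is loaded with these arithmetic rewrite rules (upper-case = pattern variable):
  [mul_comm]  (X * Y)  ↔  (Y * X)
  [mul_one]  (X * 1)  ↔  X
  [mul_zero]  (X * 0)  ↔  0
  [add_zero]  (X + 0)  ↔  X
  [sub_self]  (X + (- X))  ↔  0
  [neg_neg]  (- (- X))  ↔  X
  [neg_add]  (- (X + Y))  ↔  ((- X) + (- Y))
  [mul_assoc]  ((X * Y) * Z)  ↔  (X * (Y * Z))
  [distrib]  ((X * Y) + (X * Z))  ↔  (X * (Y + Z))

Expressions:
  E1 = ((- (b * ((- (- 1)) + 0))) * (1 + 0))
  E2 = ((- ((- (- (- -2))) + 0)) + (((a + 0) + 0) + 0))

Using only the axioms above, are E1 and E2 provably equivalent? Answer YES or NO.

NO

All listed rules preserve value, hence provable equivalence implies equal values everywhere; look for a separating assignment.
a=0, b=0 gives E1 ↦ 0, E2 ↦ -2; values differ ⇒ not provably equivalent.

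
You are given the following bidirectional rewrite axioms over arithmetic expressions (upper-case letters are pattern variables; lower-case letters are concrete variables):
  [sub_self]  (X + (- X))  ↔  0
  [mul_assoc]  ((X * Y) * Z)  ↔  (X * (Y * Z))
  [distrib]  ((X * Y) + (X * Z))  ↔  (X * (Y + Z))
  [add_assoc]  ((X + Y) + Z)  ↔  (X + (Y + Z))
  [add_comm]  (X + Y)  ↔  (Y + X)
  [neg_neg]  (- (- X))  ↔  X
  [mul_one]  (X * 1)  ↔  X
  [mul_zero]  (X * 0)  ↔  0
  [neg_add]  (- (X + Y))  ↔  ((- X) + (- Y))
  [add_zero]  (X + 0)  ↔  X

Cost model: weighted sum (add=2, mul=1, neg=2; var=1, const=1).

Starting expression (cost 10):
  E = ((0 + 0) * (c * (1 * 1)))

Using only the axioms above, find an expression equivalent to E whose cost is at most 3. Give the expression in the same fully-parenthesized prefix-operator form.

(0 * c)   [cost 3]

(1) (0 + 0)  =[add_zero →]=  0    ⊢ (0 * (c * (1 * 1)))
(2) (1 * 1)  =[mul_one →]=  1    ⊢ (0 * (c * 1))
(3) (c * 1)  =[mul_one →]=  c    ⊢ cost 3, within 3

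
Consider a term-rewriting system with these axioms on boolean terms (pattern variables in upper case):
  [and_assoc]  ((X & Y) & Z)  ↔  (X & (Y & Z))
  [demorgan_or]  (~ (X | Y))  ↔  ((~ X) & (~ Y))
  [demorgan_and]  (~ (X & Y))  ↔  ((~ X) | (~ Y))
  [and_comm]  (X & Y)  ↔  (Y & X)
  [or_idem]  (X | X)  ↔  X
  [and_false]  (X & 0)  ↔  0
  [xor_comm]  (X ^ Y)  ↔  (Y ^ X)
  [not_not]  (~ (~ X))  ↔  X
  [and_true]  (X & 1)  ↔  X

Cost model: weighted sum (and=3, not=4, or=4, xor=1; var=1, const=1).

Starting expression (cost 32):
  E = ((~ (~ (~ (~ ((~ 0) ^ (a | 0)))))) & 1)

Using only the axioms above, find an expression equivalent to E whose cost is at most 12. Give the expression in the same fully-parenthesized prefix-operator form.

1. [not_not →] (~ (~ ((~ 0) ^ (a | 0))))  →  ((~ 0) ^ (a | 0));  E = ((~ (~ ((~ 0) ^ (a | 0)))) & 1)
2. [and_true →] ((~ (~ ((~ 0) ^ (a | 0)))) & 1)  →  (~ (~ ((~ 0) ^ (a | 0))))
3. [not_not →] (~ (~ ((~ 0) ^ (a | 0))))  →  ((~ 0) ^ (a | 0));  cost 12 ≤ 12, done

((~ 0) ^ (a | 0))   [cost 12]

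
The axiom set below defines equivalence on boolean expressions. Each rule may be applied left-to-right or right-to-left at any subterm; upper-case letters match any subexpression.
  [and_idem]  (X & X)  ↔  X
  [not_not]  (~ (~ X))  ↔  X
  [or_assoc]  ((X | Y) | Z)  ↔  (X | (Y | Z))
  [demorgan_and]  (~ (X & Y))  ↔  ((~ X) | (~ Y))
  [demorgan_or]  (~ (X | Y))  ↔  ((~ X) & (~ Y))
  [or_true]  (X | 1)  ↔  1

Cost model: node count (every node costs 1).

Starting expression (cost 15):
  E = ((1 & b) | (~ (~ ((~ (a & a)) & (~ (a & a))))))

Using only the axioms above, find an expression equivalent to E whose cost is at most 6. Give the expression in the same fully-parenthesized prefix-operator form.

((1 & b) | (~ a))   [cost 6]

step 1: and_idem (→) rewrites ((~ (a & a)) & (~ (a & a))) into (~ (a & a)), now ((1 & b) | (~ (~ (~ (a & a)))))
step 2: and_idem (→) rewrites (a & a) into a, now ((1 & b) | (~ (~ (~ a))))
step 3: not_not (→) rewrites (~ (~ a)) into a, reaching cost 6 (bound 6)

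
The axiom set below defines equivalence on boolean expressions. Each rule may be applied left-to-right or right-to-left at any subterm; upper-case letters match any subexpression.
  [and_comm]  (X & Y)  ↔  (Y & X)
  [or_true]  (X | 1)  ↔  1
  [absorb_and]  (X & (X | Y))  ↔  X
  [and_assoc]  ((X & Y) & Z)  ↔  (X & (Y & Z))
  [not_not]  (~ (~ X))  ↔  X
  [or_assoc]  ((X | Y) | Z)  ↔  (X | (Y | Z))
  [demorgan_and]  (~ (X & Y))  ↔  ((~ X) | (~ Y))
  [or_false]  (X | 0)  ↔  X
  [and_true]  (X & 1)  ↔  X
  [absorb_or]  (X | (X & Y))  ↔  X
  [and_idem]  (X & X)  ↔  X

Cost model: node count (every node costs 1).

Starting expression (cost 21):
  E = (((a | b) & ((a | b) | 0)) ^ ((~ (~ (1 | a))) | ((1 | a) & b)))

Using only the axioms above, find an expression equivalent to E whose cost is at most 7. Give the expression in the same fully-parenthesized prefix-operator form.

step 1: not_not (→) rewrites (~ (~ (1 | a))) into (1 | a), now (((a | b) & ((a | b) | 0)) ^ ((1 | a) | ((1 | a) & b)))
step 2: absorb_and (→) rewrites ((a | b) & ((a | b) | 0)) into (a | b), now ((a | b) ^ ((1 | a) | ((1 | a) & b)))
step 3: absorb_or (→) rewrites ((1 | a) | ((1 | a) & b)) into (1 | a), reaching cost 7 (bound 7)

((a | b) ^ (1 | a))   [cost 7]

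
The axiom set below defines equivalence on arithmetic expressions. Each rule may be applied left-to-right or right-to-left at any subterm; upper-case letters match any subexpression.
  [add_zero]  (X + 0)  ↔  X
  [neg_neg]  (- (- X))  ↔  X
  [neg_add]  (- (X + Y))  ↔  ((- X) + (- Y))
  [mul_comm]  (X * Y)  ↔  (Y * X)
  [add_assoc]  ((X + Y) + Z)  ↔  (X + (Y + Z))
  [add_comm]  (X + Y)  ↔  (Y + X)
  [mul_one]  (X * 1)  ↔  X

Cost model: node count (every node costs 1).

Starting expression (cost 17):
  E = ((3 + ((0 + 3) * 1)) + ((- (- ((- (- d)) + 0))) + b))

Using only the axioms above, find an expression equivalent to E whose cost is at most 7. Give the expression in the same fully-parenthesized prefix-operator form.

step 1: neg_neg (→) rewrites (- (- d)) into d, now ((3 + ((0 + 3) * 1)) + ((- (- (d + 0))) + b))
step 2: neg_neg (→) rewrites (- (- (d + 0))) into (d + 0), now ((3 + ((0 + 3) * 1)) + ((d + 0) + b))
step 3: add_comm (→) rewrites (0 + 3) into (3 + 0), now ((3 + ((3 + 0) * 1)) + ((d + 0) + b))
step 4: add_zero (→) rewrites (d + 0) into d, now ((3 + ((3 + 0) * 1)) + (d + b))
step 5: mul_one (→) rewrites ((3 + 0) * 1) into (3 + 0), now ((3 + (3 + 0)) + (d + b))
step 6: add_comm (→) rewrites (3 + (3 + 0)) into ((3 + 0) + 3), now (((3 + 0) + 3) + (d + b))
step 7: add_zero (→) rewrites (3 + 0) into 3, reaching cost 7 (bound 7)

((3 + 3) + (d + b))   [cost 7]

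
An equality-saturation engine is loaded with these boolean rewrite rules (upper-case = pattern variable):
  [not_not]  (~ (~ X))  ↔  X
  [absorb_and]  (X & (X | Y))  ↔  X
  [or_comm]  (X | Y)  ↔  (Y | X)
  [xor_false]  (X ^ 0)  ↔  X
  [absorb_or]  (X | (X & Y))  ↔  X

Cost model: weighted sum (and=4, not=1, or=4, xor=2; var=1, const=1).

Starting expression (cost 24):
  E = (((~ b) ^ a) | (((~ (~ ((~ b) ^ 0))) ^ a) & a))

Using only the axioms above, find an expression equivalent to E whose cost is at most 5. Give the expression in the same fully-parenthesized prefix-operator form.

step 1: not_not (→) rewrites (~ (~ ((~ b) ^ 0))) into ((~ b) ^ 0), now (((~ b) ^ a) | ((((~ b) ^ 0) ^ a) & a))
step 2: xor_false (→) rewrites ((~ b) ^ 0) into (~ b), now (((~ b) ^ a) | (((~ b) ^ a) & a))
step 3: absorb_or (→) rewrites (((~ b) ^ a) | (((~ b) ^ a) & a)) into ((~ b) ^ a), reaching cost 5 (bound 5)

((~ b) ^ a)   [cost 5]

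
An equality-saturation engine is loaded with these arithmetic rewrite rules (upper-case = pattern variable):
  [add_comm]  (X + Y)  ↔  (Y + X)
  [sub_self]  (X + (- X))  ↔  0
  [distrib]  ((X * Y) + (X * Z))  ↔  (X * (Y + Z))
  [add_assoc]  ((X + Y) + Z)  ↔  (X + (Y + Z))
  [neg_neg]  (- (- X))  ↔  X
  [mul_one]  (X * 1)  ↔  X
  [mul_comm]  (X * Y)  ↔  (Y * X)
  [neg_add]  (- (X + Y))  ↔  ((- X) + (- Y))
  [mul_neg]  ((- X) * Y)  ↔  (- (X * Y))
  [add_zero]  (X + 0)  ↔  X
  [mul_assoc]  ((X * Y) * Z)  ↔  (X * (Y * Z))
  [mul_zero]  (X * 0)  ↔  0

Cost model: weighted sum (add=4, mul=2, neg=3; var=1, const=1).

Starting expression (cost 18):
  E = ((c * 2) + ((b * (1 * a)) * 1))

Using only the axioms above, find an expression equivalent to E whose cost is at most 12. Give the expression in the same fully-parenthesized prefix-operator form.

step 1: mul_comm (→) rewrites (1 * a) into (a * 1), now ((c * 2) + ((b * (a * 1)) * 1))
step 2: mul_one (→) rewrites ((b * (a * 1)) * 1) into (b * (a * 1)), now ((c * 2) + (b * (a * 1)))
step 3: mul_one (→) rewrites (a * 1) into a, reaching cost 12 (bound 12)

((c * 2) + (b * a))   [cost 12]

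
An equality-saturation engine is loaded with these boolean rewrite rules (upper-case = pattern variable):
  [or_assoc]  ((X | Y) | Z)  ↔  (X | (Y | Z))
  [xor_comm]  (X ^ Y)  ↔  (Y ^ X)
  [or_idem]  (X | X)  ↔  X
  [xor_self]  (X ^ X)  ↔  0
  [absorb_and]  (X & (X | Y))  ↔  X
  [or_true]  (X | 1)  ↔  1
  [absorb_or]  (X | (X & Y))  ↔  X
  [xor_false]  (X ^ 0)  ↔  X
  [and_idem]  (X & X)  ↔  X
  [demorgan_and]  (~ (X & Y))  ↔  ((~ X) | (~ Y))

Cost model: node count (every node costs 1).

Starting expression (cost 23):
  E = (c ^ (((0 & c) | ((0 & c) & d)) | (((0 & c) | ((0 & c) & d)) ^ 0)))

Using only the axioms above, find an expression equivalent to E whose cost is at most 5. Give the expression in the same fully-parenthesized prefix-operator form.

1. [xor_false →] (((0 & c) | ((0 & c) & d)) ^ 0)  →  ((0 & c) | ((0 & c) & d));  E = (c ^ (((0 & c) | ((0 & c) & d)) | ((0 & c) | ((0 & c) & d))))
2. [or_idem →] (((0 & c) | ((0 & c) & d)) | ((0 & c) | ((0 & c) & d)))  →  ((0 & c) | ((0 & c) & d));  E = (c ^ ((0 & c) | ((0 & c) & d)))
3. [absorb_or →] ((0 & c) | ((0 & c) & d))  →  (0 & c);  cost 5 ≤ 5, done

(c ^ (0 & c))   [cost 5]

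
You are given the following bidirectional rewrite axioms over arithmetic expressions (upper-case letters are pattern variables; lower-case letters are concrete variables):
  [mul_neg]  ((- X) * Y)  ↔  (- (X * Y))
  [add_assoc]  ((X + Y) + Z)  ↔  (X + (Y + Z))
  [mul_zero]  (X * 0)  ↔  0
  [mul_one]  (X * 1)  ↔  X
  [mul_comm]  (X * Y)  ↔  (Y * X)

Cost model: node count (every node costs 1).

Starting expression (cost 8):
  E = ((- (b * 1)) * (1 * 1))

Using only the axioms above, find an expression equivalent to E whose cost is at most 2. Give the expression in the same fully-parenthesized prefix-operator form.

(1) (b * 1)  =[mul_one →]=  b    ⊢ ((- b) * (1 * 1))
(2) (1 * 1)  =[mul_one →]=  1    ⊢ ((- b) * 1)
(3) ((- b) * 1)  =[mul_neg →]=  (- (b * 1))
(4) (b * 1)  =[mul_one →]=  b    ⊢ cost 2, within 2

(- b)   [cost 2]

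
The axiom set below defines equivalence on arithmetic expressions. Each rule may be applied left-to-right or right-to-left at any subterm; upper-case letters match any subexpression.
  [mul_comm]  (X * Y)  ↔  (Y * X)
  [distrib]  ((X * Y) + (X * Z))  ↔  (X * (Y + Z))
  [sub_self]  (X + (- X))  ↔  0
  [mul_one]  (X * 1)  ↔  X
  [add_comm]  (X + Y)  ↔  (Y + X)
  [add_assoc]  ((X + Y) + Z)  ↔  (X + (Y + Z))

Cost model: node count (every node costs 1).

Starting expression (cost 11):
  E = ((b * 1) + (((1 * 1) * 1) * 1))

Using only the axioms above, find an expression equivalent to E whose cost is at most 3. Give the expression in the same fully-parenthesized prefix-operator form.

(1) (1 * 1)  =[mul_one →]=  1    ⊢ ((b * 1) + ((1 * 1) * 1))
(2) (b * 1)  =[mul_one →]=  b    ⊢ (b + ((1 * 1) * 1))
(3) (1 * 1)  =[mul_one →]=  1    ⊢ (b + (1 * 1))
(4) (1 * 1)  =[mul_one →]=  1    ⊢ cost 3, within 3

(b + 1)   [cost 3]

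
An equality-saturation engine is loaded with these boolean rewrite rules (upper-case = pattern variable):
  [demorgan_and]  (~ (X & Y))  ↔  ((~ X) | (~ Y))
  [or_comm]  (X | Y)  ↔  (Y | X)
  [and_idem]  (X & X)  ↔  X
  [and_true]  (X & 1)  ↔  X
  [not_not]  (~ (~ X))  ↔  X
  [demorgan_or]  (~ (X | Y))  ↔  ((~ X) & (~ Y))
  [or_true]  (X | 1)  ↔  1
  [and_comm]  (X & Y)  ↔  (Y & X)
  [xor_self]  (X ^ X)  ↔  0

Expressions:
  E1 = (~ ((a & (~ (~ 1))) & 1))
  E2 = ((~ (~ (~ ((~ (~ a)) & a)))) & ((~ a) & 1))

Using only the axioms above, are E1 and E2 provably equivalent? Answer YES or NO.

YES

(1) (~ (~ 1))  =[not_not →]=  1    ⊢ (~ ((a & 1) & 1))
(2) ((a & 1) & 1)  =[and_true →]=  (a & 1)    ⊢ (~ (a & 1))
(3) (a & 1)  =[and_true →]=  a    ⊢ (~ a)
(4) (~ a)  =[and_idem ←]=  ((~ a) & (~ a))
(5) (~ a)  =[and_true ←]=  ((~ a) & 1)    ⊢ ((~ a) & ((~ a) & 1))
(6) a  =[and_idem ←]=  (a & a)    ⊢ ((~ (a & a)) & ((~ a) & 1))
(7) a  =[not_not ←]=  (~ (~ a))    ⊢ ((~ ((~ (~ a)) & a)) & ((~ a) & 1))
(8) (~ ((~ (~ a)) & a))  =[not_not ←]=  (~ (~ (~ ((~ (~ a)) & a))))    ⊢ E2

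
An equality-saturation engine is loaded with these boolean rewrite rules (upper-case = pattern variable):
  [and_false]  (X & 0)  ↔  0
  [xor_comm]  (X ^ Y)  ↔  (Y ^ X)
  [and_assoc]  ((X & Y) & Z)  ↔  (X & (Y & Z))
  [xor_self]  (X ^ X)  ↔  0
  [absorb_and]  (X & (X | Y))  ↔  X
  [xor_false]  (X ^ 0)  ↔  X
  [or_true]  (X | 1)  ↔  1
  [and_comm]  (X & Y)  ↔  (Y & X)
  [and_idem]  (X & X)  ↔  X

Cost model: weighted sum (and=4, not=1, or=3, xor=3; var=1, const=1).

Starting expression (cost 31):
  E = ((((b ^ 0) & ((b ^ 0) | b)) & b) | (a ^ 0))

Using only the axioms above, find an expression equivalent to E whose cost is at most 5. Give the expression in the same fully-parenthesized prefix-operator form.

1. [absorb_and →] ((b ^ 0) & ((b ^ 0) | b))  →  (b ^ 0);  E = (((b ^ 0) & b) | (a ^ 0))
2. [xor_false →] (b ^ 0)  →  b;  E = ((b & b) | (a ^ 0))
3. [xor_false →] (a ^ 0)  →  a;  E = ((b & b) | a)
4. [and_idem →] (b & b)  →  b;  cost 5 ≤ 5, done

(b | a)   [cost 5]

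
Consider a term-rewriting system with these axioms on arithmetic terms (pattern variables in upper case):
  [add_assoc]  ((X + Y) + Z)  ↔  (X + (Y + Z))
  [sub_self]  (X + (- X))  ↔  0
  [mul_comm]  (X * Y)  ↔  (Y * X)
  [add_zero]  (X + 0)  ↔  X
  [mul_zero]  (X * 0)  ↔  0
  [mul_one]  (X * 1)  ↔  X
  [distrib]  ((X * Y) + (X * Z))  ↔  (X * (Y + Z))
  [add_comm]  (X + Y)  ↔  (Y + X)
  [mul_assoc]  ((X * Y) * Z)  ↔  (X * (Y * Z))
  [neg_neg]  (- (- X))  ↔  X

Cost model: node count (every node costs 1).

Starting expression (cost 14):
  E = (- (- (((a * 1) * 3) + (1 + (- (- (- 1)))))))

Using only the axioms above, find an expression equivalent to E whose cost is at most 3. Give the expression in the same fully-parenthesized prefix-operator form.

step 1: neg_neg (→) rewrites (- (- (- 1))) into (- 1), now (- (- (((a * 1) * 3) + (1 + (- 1)))))
step 2: mul_one (→) rewrites (a * 1) into a, now (- (- ((a * 3) + (1 + (- 1)))))
step 3: neg_neg (→) rewrites (- (- ((a * 3) + (1 + (- 1))))) into ((a * 3) + (1 + (- 1)))
step 4: mul_comm (→) rewrites (a * 3) into (3 * a), now ((3 * a) + (1 + (- 1)))
step 5: sub_self (→) rewrites (1 + (- 1)) into 0, now ((3 * a) + 0)
step 6: add_zero (→) rewrites ((3 * a) + 0) into (3 * a), reaching cost 3 (bound 3)

(3 * a)   [cost 3]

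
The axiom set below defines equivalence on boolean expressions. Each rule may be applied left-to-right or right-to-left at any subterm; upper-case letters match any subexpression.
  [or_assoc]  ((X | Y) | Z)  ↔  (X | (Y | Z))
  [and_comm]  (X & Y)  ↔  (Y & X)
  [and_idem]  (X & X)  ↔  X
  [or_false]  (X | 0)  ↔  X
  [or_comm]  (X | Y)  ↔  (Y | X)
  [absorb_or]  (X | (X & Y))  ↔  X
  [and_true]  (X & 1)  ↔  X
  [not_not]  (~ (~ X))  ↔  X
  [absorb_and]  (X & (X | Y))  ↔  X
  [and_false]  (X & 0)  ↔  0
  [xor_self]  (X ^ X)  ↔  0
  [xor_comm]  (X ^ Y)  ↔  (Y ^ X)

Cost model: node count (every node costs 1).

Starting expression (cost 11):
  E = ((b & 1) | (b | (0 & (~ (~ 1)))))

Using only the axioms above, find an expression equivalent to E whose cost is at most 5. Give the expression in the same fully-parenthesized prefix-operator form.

1. [not_not →] (~ (~ 1))  →  1;  E = ((b & 1) | (b | (0 & 1)))
2. [and_true →] (0 & 1)  →  0;  E = ((b & 1) | (b | 0))
3. [or_false →] (b | 0)  →  b;  cost 5 ≤ 5, done

((b & 1) | b)   [cost 5]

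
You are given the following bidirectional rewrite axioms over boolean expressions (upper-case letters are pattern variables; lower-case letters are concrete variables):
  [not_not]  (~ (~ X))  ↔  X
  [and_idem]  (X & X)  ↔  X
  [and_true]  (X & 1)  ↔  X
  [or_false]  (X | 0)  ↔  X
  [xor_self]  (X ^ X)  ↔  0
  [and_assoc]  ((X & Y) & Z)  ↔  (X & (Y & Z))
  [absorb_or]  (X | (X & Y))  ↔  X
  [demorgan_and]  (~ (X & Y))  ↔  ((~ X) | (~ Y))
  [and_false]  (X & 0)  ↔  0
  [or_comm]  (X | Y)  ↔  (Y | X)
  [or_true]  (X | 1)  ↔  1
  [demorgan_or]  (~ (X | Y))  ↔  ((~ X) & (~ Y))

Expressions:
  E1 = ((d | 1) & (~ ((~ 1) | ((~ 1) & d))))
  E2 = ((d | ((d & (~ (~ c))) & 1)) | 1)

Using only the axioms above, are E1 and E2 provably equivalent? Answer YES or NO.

1. [absorb_or →] ((~ 1) | ((~ 1) & d))  →  (~ 1);  E1 = ((d | 1) & (~ (~ 1)))
2. [not_not →] (~ (~ 1))  →  1;  E1 = ((d | 1) & 1)
3. [and_true →] ((d | 1) & 1)  →  (d | 1)
4. [absorb_or ←] d  →  (d | (d & c));  E1 = ((d | (d & c)) | 1)
5. [and_true ←] (d & c)  →  ((d & c) & 1);  E1 = ((d | ((d & c) & 1)) | 1)
6. [not_not ←] c  →  (~ (~ c));  this is E2

YES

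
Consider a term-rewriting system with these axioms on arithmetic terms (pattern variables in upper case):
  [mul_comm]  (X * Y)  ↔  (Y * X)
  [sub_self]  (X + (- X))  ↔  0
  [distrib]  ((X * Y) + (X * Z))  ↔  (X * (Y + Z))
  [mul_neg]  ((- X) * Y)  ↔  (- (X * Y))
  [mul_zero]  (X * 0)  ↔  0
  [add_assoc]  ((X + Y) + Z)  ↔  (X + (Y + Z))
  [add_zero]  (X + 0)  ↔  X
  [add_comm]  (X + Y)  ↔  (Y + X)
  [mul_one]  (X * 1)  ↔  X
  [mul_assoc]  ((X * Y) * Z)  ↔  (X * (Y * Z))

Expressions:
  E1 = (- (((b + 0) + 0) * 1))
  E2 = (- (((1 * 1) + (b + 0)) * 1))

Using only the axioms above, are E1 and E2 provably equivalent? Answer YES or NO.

NO

The axioms are sound identities: if E1 ↔* E2 then E1 and E2 evaluate identically under any assignment.
Under b=0: E1 evaluates to 0, E2 to -1. Distinct ⇒ no rewrite sequence connects them.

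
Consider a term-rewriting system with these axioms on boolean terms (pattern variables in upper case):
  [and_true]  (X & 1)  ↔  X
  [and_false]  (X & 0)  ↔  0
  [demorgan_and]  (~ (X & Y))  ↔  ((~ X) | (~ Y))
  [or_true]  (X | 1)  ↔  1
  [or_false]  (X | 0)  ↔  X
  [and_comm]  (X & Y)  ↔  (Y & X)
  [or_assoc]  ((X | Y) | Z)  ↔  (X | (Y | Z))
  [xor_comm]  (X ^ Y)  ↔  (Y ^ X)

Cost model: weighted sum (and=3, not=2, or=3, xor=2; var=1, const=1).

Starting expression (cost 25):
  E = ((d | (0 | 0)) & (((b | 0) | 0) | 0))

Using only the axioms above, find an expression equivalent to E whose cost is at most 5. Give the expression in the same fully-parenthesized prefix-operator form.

(1) ((b | 0) | 0)  =[or_false →]=  (b | 0)    ⊢ ((d | (0 | 0)) & ((b | 0) | 0))
(2) (0 | 0)  =[or_false →]=  0    ⊢ ((d | 0) & ((b | 0) | 0))
(3) (d | 0)  =[or_false →]=  d    ⊢ (d & ((b | 0) | 0))
(4) (b | 0)  =[or_false →]=  b    ⊢ (d & (b | 0))
(5) (b | 0)  =[or_false →]=  b    ⊢ cost 5, within 5

(d & b)   [cost 5]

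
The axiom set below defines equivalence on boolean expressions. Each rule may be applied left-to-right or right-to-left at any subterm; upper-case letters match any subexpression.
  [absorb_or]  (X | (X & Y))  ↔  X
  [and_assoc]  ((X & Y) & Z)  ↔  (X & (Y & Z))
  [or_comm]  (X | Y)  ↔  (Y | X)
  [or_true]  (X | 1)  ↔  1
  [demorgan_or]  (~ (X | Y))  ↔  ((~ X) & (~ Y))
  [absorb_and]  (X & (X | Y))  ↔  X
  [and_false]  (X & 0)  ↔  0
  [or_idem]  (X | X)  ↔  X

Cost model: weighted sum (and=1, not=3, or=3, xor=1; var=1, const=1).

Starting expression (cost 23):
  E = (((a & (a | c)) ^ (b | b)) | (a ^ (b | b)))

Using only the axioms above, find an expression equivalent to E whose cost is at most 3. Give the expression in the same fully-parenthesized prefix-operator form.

(a ^ b)   [cost 3]

(1) (a & (a | c))  =[absorb_and →]=  a    ⊢ ((a ^ (b | b)) | (a ^ (b | b)))
(2) ((a ^ (b | b)) | (a ^ (b | b)))  =[or_idem →]=  (a ^ (b | b))
(3) (b | b)  =[or_idem →]=  b    ⊢ cost 3, within 3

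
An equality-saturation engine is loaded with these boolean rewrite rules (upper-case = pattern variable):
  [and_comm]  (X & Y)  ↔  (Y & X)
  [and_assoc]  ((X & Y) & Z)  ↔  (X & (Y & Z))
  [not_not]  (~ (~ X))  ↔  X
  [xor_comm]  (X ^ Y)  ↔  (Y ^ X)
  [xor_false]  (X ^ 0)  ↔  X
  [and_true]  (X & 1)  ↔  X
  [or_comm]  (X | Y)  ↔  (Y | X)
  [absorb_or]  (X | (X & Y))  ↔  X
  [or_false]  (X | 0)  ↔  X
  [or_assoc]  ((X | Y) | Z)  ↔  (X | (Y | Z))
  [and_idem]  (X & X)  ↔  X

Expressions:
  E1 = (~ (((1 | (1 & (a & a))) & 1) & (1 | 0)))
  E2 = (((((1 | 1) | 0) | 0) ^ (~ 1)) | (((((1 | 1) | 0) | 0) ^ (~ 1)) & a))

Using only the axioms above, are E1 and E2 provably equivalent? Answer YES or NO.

The axioms are sound identities: if E1 ↔* E2 then E1 and E2 evaluate identically under any assignment.
Under a=0: E1 evaluates to 0, E2 to 1. Distinct ⇒ no rewrite sequence connects them.

NO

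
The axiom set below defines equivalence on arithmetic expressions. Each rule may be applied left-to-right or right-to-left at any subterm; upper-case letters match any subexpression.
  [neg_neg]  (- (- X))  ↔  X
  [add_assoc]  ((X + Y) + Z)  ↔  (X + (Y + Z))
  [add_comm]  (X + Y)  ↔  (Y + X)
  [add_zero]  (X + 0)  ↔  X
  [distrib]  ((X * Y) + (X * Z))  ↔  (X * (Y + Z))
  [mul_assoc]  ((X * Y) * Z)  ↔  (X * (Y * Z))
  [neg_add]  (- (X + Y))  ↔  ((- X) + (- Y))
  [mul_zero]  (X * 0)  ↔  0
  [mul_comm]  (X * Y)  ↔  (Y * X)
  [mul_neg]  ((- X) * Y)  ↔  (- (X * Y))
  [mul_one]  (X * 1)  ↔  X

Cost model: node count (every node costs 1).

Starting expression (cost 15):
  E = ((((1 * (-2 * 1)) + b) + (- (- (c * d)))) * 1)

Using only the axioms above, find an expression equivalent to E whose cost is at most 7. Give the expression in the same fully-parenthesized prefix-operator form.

((-2 + b) + (d * c))   [cost 7]

step 1: mul_one (→) rewrites ((((1 * (-2 * 1)) + b) + (- (- (c * d)))) * 1) into (((1 * (-2 * 1)) + b) + (- (- (c * d))))
step 2: mul_one (→) rewrites (-2 * 1) into -2, now (((1 * -2) + b) + (- (- (c * d))))
step 3: mul_comm (→) rewrites (1 * -2) into (-2 * 1), now (((-2 * 1) + b) + (- (- (c * d))))
step 4: neg_neg (→) rewrites (- (- (c * d))) into (c * d), now (((-2 * 1) + b) + (c * d))
step 5: mul_comm (→) rewrites (c * d) into (d * c), now (((-2 * 1) + b) + (d * c))
step 6: mul_one (→) rewrites (-2 * 1) into -2, reaching cost 7 (bound 7)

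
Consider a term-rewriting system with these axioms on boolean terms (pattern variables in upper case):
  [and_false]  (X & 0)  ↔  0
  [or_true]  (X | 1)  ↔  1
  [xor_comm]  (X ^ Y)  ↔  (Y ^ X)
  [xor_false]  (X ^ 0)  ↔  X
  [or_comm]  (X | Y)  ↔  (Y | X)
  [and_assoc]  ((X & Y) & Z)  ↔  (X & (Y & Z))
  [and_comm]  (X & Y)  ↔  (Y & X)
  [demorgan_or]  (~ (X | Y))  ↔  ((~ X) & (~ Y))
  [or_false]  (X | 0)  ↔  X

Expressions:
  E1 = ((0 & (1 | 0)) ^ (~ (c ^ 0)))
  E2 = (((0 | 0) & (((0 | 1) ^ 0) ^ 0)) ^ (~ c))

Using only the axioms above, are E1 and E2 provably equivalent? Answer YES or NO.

YES

(1) (1 | 0)  =[or_false →]=  1    ⊢ ((0 & 1) ^ (~ (c ^ 0)))
(2) (c ^ 0)  =[xor_false →]=  c    ⊢ ((0 & 1) ^ (~ c))
(3) (0 & 1)  =[and_comm →]=  (1 & 0)    ⊢ ((1 & 0) ^ (~ c))
(4) 1  =[or_true ←]=  (0 | 1)    ⊢ (((0 | 1) & 0) ^ (~ c))
(5) ((0 | 1) & 0)  =[and_comm →]=  (0 & (0 | 1))    ⊢ ((0 & (0 | 1)) ^ (~ c))
(6) (0 | 1)  =[xor_false ←]=  ((0 | 1) ^ 0)    ⊢ ((0 & ((0 | 1) ^ 0)) ^ (~ c))
(7) 0  =[or_false ←]=  (0 | 0)    ⊢ (((0 | 0) & ((0 | 1) ^ 0)) ^ (~ c))
(8) ((0 | 1) ^ 0)  =[xor_false ←]=  (((0 | 1) ^ 0) ^ 0)    ⊢ E2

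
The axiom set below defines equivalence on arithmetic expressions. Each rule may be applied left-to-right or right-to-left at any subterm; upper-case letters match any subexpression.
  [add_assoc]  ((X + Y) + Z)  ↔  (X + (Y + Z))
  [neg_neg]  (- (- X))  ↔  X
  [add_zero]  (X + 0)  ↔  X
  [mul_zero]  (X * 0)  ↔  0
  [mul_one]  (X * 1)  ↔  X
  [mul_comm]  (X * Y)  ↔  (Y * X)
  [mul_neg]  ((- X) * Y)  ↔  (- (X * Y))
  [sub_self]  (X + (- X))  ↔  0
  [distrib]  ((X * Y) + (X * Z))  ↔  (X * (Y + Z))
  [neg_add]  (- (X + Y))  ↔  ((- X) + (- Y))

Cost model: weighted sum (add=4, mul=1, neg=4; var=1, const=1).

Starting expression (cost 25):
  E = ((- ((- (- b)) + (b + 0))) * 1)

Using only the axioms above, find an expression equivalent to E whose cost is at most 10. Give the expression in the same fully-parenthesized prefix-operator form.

(- (b + b))   [cost 10]

(1) (- (- b))  =[neg_neg →]=  b    ⊢ ((- (b + (b + 0))) * 1)
(2) ((- (b + (b + 0))) * 1)  =[mul_one →]=  (- (b + (b + 0)))
(3) (b + 0)  =[add_zero →]=  b    ⊢ cost 10, within 10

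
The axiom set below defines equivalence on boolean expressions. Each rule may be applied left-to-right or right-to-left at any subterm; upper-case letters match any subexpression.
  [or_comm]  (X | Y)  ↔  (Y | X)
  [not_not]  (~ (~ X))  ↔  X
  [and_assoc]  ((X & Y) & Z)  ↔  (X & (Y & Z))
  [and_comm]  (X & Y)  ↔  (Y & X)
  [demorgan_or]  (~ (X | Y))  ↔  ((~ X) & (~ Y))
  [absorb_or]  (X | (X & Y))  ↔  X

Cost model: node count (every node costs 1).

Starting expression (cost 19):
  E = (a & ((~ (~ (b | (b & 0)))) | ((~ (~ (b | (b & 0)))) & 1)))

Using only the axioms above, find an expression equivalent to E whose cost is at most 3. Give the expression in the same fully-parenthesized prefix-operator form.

(a & b)   [cost 3]

(1) ((~ (~ (b | (b & 0)))) | ((~ (~ (b | (b & 0)))) & 1))  =[absorb_or →]=  (~ (~ (b | (b & 0))))    ⊢ (a & (~ (~ (b | (b & 0)))))
(2) (b | (b & 0))  =[absorb_or →]=  b    ⊢ (a & (~ (~ b)))
(3) (~ (~ b))  =[not_not →]=  b    ⊢ cost 3, within 3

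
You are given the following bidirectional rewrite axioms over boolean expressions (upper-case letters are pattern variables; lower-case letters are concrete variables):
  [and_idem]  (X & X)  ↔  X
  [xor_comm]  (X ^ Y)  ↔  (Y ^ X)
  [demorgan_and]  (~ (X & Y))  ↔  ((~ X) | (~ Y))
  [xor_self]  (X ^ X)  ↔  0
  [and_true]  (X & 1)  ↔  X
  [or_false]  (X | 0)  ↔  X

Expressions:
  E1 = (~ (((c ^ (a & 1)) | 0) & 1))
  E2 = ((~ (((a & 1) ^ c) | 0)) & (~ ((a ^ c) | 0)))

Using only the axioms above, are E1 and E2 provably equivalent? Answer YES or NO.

(1) (((c ^ (a & 1)) | 0) & 1)  =[and_true →]=  ((c ^ (a & 1)) | 0)    ⊢ (~ ((c ^ (a & 1)) | 0))
(2) ((c ^ (a & 1)) | 0)  =[or_false →]=  (c ^ (a & 1))    ⊢ (~ (c ^ (a & 1)))
(3) (a & 1)  =[and_true →]=  a    ⊢ (~ (c ^ a))
(4) (c ^ a)  =[or_false ←]=  ((c ^ a) | 0)    ⊢ (~ ((c ^ a) | 0))
(5) (c ^ a)  =[xor_comm →]=  (a ^ c)    ⊢ (~ ((a ^ c) | 0))
(6) (~ ((a ^ c) | 0))  =[and_idem ←]=  ((~ ((a ^ c) | 0)) & (~ ((a ^ c) | 0)))
(7) a  =[and_true ←]=  (a & 1)    ⊢ E2

YES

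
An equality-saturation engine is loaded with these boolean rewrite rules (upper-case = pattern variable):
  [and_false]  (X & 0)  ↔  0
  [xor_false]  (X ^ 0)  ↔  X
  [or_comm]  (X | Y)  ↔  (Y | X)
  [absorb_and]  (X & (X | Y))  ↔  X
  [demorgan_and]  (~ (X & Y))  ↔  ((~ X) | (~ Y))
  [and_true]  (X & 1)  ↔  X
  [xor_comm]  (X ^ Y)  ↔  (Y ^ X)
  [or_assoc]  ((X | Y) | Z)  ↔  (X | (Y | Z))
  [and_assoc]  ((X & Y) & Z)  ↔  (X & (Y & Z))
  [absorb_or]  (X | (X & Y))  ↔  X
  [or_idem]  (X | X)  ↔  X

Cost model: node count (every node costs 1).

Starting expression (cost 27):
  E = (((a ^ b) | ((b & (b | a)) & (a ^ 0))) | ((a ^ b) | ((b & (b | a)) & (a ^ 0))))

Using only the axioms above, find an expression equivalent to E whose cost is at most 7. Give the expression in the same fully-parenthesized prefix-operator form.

step 1: or_idem (→) rewrites (((a ^ b) | ((b & (b | a)) & (a ^ 0))) | ((a ^ b) | ((b & (b | a)) & (a ^ 0)))) into ((a ^ b) | ((b & (b | a)) & (a ^ 0)))
step 2: xor_false (→) rewrites (a ^ 0) into a, now ((a ^ b) | ((b & (b | a)) & a))
step 3: absorb_and (→) rewrites (b & (b | a)) into b, reaching cost 7 (bound 7)

((a ^ b) | (b & a))   [cost 7]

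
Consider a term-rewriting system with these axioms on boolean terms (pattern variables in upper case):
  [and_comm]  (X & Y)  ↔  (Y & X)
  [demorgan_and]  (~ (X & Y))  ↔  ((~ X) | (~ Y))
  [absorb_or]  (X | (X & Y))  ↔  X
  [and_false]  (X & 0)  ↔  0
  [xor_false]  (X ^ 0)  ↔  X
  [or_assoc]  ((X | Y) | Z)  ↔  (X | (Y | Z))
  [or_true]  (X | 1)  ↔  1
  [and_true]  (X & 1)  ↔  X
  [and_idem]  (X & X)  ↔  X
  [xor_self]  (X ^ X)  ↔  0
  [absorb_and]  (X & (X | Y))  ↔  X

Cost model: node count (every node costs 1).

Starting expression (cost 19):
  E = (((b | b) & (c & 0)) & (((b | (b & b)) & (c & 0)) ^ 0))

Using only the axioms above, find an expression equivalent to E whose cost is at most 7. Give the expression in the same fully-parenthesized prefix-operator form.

step 1: xor_false (→) rewrites (((b | (b & b)) & (c & 0)) ^ 0) into ((b | (b & b)) & (c & 0)), now (((b | b) & (c & 0)) & ((b | (b & b)) & (c & 0)))
step 2: and_idem (→) rewrites (b & b) into b, now (((b | b) & (c & 0)) & ((b | b) & (c & 0)))
step 3: and_idem (→) rewrites (((b | b) & (c & 0)) & ((b | b) & (c & 0))) into ((b | b) & (c & 0)), reaching cost 7 (bound 7)

((b | b) & (c & 0))   [cost 7]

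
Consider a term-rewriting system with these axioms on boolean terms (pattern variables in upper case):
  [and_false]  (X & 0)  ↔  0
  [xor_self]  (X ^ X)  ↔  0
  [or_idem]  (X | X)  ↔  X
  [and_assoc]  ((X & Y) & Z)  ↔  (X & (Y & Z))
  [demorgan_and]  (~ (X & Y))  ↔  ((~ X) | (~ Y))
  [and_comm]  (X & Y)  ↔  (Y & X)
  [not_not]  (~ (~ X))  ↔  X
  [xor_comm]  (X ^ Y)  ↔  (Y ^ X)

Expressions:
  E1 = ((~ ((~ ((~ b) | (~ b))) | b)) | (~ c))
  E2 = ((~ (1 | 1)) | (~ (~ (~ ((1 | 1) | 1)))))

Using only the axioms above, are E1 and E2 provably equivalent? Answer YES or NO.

NO

Every axiom is a valid identity, so a rewrite proof would force E1 and E2 to agree under every assignment.
At b=0, c=0: E1 = 1 but E2 = 0; they differ, so no derivation exists.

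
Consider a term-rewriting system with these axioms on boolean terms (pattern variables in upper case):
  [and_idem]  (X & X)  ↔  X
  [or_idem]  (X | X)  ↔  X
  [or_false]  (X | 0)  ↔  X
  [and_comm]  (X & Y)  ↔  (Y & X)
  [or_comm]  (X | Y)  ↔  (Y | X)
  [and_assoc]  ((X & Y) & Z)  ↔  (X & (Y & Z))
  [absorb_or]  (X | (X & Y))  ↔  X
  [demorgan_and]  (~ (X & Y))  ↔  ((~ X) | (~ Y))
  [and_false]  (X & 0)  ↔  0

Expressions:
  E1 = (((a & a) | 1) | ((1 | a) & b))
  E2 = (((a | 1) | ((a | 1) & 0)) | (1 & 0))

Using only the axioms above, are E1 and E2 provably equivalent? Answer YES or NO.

YES

1. [or_comm →] (1 | a)  →  (a | 1);  E1 = (((a & a) | 1) | ((a | 1) & b))
2. [and_idem →] (a & a)  →  a;  E1 = ((a | 1) | ((a | 1) & b))
3. [absorb_or →] ((a | 1) | ((a | 1) & b))  →  (a | 1)
4. [or_false ←] (a | 1)  →  ((a | 1) | 0)
5. [and_false ←] 0  →  (1 & 0);  E1 = ((a | 1) | (1 & 0))
6. [absorb_or ←] (a | 1)  →  ((a | 1) | ((a | 1) & 0));  this is E2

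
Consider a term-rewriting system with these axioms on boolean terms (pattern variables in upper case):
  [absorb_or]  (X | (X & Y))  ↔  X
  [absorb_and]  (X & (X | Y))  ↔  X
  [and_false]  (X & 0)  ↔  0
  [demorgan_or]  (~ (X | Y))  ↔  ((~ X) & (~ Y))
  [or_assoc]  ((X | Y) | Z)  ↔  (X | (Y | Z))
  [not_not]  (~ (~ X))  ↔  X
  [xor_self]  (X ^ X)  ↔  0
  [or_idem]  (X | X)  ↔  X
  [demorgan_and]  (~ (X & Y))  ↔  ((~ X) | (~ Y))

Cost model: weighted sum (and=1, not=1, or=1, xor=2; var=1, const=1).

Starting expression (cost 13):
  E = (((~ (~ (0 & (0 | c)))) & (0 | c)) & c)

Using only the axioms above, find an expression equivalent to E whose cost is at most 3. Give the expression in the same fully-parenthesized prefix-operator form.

step 1: absorb_and (→) rewrites (0 & (0 | c)) into 0, now (((~ (~ 0)) & (0 | c)) & c)
step 2: not_not (→) rewrites (~ (~ 0)) into 0, now ((0 & (0 | c)) & c)
step 3: absorb_and (→) rewrites (0 & (0 | c)) into 0, reaching cost 3 (bound 3)

(0 & c)   [cost 3]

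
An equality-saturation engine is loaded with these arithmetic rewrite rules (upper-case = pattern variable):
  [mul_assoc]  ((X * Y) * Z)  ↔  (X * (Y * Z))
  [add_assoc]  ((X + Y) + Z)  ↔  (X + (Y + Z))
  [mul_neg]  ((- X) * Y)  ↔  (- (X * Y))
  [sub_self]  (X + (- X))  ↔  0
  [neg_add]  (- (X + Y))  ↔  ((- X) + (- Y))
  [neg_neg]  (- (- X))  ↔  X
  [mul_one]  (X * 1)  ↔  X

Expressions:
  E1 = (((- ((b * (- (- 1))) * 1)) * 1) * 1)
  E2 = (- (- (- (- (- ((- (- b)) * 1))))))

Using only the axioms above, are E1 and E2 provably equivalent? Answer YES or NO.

YES

(1) (- (- 1))  =[neg_neg →]=  1    ⊢ (((- ((b * 1) * 1)) * 1) * 1)
(2) (b * 1)  =[mul_one →]=  b    ⊢ (((- (b * 1)) * 1) * 1)
(3) ((- (b * 1)) * 1)  =[mul_one →]=  (- (b * 1))    ⊢ ((- (b * 1)) * 1)
(4) ((- (b * 1)) * 1)  =[mul_one →]=  (- (b * 1))
(5) (- (b * 1))  =[neg_neg ←]=  (- (- (- (b * 1))))
(6) b  =[neg_neg ←]=  (- (- b))    ⊢ (- (- (- ((- (- b)) * 1))))
(7) (- (- ((- (- b)) * 1)))  =[neg_neg ←]=  (- (- (- (- ((- (- b)) * 1)))))    ⊢ E2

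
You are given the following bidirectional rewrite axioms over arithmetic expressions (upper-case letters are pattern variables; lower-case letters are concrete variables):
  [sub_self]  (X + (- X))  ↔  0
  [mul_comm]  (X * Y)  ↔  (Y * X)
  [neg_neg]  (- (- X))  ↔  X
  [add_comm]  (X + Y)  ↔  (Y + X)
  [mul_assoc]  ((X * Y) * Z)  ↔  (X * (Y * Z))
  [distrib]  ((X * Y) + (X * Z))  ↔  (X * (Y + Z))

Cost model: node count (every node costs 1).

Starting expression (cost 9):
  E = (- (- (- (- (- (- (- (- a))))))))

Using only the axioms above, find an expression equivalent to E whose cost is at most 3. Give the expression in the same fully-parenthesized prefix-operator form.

(- (- a))   [cost 3]

step 1: neg_neg (→) rewrites (- (- (- (- (- (- (- (- a)))))))) into (- (- (- (- (- (- a))))))
step 2: neg_neg (→) rewrites (- (- (- (- (- (- a)))))) into (- (- (- (- a))))
step 3: neg_neg (→) rewrites (- (- a)) into a, reaching cost 3 (bound 3)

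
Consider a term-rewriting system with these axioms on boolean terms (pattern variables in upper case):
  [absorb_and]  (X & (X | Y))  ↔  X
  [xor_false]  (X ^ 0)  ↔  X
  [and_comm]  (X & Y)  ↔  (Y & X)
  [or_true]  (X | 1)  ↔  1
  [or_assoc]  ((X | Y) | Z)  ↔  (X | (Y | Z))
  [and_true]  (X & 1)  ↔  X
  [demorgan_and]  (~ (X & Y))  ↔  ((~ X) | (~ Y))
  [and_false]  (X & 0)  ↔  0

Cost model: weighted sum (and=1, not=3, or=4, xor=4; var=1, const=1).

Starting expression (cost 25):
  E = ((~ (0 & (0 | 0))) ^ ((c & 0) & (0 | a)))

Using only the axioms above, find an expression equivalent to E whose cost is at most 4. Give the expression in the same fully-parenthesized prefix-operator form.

(~ 0)   [cost 4]

step 1: absorb_and (→) rewrites (0 & (0 | 0)) into 0, now ((~ 0) ^ ((c & 0) & (0 | a)))
step 2: and_false (→) rewrites (c & 0) into 0, now ((~ 0) ^ (0 & (0 | a)))
step 3: absorb_and (→) rewrites (0 & (0 | a)) into 0, now ((~ 0) ^ 0)
step 4: xor_false (→) rewrites ((~ 0) ^ 0) into (~ 0), reaching cost 4 (bound 4)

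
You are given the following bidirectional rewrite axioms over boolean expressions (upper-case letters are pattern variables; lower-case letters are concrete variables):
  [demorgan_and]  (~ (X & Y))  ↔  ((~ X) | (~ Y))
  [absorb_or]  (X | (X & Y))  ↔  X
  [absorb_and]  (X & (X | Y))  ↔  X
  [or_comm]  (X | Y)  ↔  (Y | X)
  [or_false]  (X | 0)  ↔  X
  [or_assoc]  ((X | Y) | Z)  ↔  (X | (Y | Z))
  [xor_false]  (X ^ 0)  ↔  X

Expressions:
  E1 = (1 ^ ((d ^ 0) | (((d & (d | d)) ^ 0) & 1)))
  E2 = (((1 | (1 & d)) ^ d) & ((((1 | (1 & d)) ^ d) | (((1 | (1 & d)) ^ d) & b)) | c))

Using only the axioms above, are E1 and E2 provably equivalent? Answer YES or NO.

YES

1. [absorb_and →] (d & (d | d))  →  d;  E1 = (1 ^ ((d ^ 0) | ((d ^ 0) & 1)))
2. [absorb_or →] ((d ^ 0) | ((d ^ 0) & 1))  →  (d ^ 0);  E1 = (1 ^ (d ^ 0))
3. [xor_false →] (d ^ 0)  →  d;  E1 = (1 ^ d)
4. [absorb_or ←] 1  →  (1 | (1 & d));  E1 = ((1 | (1 & d)) ^ d)
5. [absorb_and ←] ((1 | (1 & d)) ^ d)  →  (((1 | (1 & d)) ^ d) & (((1 | (1 & d)) ^ d) | c))
6. [absorb_or ←] ((1 | (1 & d)) ^ d)  →  (((1 | (1 & d)) ^ d) | (((1 | (1 & d)) ^ d) & b));  this is E2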